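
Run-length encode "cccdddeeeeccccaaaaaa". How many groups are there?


Input: cccdddeeeeccccaaaaaa
Scanning for consecutive runs:
  Group 1: 'c' x 3 (positions 0-2)
  Group 2: 'd' x 3 (positions 3-5)
  Group 3: 'e' x 4 (positions 6-9)
  Group 4: 'c' x 4 (positions 10-13)
  Group 5: 'a' x 6 (positions 14-19)
Total groups: 5

5


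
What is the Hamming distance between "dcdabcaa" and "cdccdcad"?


Comparing "dcdabcaa" and "cdccdcad" position by position:
  Position 0: 'd' vs 'c' => differ
  Position 1: 'c' vs 'd' => differ
  Position 2: 'd' vs 'c' => differ
  Position 3: 'a' vs 'c' => differ
  Position 4: 'b' vs 'd' => differ
  Position 5: 'c' vs 'c' => same
  Position 6: 'a' vs 'a' => same
  Position 7: 'a' vs 'd' => differ
Total differences (Hamming distance): 6

6


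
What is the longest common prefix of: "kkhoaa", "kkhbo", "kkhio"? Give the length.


Words: kkhoaa, kkhbo, kkhio
  Position 0: all 'k' => match
  Position 1: all 'k' => match
  Position 2: all 'h' => match
  Position 3: ('o', 'b', 'i') => mismatch, stop
LCP = "kkh" (length 3)

3


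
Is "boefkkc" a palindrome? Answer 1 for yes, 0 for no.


Input: boefkkc
Reversed: ckkfeob
  Compare pos 0 ('b') with pos 6 ('c'): MISMATCH
  Compare pos 1 ('o') with pos 5 ('k'): MISMATCH
  Compare pos 2 ('e') with pos 4 ('k'): MISMATCH
Result: not a palindrome

0


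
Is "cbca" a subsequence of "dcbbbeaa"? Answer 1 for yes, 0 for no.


Check if "cbca" is a subsequence of "dcbbbeaa"
Greedy scan:
  Position 0 ('d'): no match needed
  Position 1 ('c'): matches sub[0] = 'c'
  Position 2 ('b'): matches sub[1] = 'b'
  Position 3 ('b'): no match needed
  Position 4 ('b'): no match needed
  Position 5 ('e'): no match needed
  Position 6 ('a'): no match needed
  Position 7 ('a'): no match needed
Only matched 2/4 characters => not a subsequence

0


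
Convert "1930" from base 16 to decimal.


Input: "1930" in base 16
Positional expansion:
  Digit '1' (value 1) x 16^3 = 4096
  Digit '9' (value 9) x 16^2 = 2304
  Digit '3' (value 3) x 16^1 = 48
  Digit '0' (value 0) x 16^0 = 0
Sum = 6448

6448


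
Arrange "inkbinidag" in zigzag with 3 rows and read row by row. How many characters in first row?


Zigzag "inkbinidag" into 3 rows:
Placing characters:
  'i' => row 0
  'n' => row 1
  'k' => row 2
  'b' => row 1
  'i' => row 0
  'n' => row 1
  'i' => row 2
  'd' => row 1
  'a' => row 0
  'g' => row 1
Rows:
  Row 0: "iia"
  Row 1: "nbndg"
  Row 2: "ki"
First row length: 3

3


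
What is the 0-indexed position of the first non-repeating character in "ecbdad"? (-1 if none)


Input: ecbdad
Character frequencies:
  'a': 1
  'b': 1
  'c': 1
  'd': 2
  'e': 1
Scanning left to right for freq == 1:
  Position 0 ('e'): unique! => answer = 0

0


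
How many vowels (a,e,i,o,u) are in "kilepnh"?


Input: kilepnh
Checking each character:
  'k' at position 0: consonant
  'i' at position 1: vowel (running total: 1)
  'l' at position 2: consonant
  'e' at position 3: vowel (running total: 2)
  'p' at position 4: consonant
  'n' at position 5: consonant
  'h' at position 6: consonant
Total vowels: 2

2


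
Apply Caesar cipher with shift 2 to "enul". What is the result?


Caesar cipher: shift "enul" by 2
  'e' (pos 4) + 2 = pos 6 = 'g'
  'n' (pos 13) + 2 = pos 15 = 'p'
  'u' (pos 20) + 2 = pos 22 = 'w'
  'l' (pos 11) + 2 = pos 13 = 'n'
Result: gpwn

gpwn


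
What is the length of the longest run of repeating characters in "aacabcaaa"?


Input: "aacabcaaa"
Scanning for longest run:
  Position 1 ('a'): continues run of 'a', length=2
  Position 2 ('c'): new char, reset run to 1
  Position 3 ('a'): new char, reset run to 1
  Position 4 ('b'): new char, reset run to 1
  Position 5 ('c'): new char, reset run to 1
  Position 6 ('a'): new char, reset run to 1
  Position 7 ('a'): continues run of 'a', length=2
  Position 8 ('a'): continues run of 'a', length=3
Longest run: 'a' with length 3

3


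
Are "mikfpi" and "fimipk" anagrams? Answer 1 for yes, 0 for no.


Strings: "mikfpi", "fimipk"
Sorted first:  fiikmp
Sorted second: fiikmp
Sorted forms match => anagrams

1


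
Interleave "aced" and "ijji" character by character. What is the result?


Interleaving "aced" and "ijji":
  Position 0: 'a' from first, 'i' from second => "ai"
  Position 1: 'c' from first, 'j' from second => "cj"
  Position 2: 'e' from first, 'j' from second => "ej"
  Position 3: 'd' from first, 'i' from second => "di"
Result: aicjejdi

aicjejdi


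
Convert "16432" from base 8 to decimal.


Input: "16432" in base 8
Positional expansion:
  Digit '1' (value 1) x 8^4 = 4096
  Digit '6' (value 6) x 8^3 = 3072
  Digit '4' (value 4) x 8^2 = 256
  Digit '3' (value 3) x 8^1 = 24
  Digit '2' (value 2) x 8^0 = 2
Sum = 7450

7450


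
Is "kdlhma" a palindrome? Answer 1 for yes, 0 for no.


Input: kdlhma
Reversed: amhldk
  Compare pos 0 ('k') with pos 5 ('a'): MISMATCH
  Compare pos 1 ('d') with pos 4 ('m'): MISMATCH
  Compare pos 2 ('l') with pos 3 ('h'): MISMATCH
Result: not a palindrome

0


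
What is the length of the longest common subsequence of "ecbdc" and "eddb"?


LCS of "ecbdc" and "eddb"
DP table:
           e    d    d    b
      0    0    0    0    0
  e   0    1    1    1    1
  c   0    1    1    1    1
  b   0    1    1    1    2
  d   0    1    2    2    2
  c   0    1    2    2    2
LCS length = dp[5][4] = 2

2


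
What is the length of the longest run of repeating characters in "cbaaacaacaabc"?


Input: "cbaaacaacaabc"
Scanning for longest run:
  Position 1 ('b'): new char, reset run to 1
  Position 2 ('a'): new char, reset run to 1
  Position 3 ('a'): continues run of 'a', length=2
  Position 4 ('a'): continues run of 'a', length=3
  Position 5 ('c'): new char, reset run to 1
  Position 6 ('a'): new char, reset run to 1
  Position 7 ('a'): continues run of 'a', length=2
  Position 8 ('c'): new char, reset run to 1
  Position 9 ('a'): new char, reset run to 1
  Position 10 ('a'): continues run of 'a', length=2
  Position 11 ('b'): new char, reset run to 1
  Position 12 ('c'): new char, reset run to 1
Longest run: 'a' with length 3

3


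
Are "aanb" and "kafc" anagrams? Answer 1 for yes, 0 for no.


Strings: "aanb", "kafc"
Sorted first:  aabn
Sorted second: acfk
Differ at position 1: 'a' vs 'c' => not anagrams

0


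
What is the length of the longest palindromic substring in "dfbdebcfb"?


Input: "dfbdebcfb"
Checking substrings for palindromes:
  No multi-char palindromic substrings found
Longest palindromic substring: "d" with length 1

1


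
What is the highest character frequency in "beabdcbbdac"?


Input: beabdcbbdac
Character counts:
  'a': 2
  'b': 4
  'c': 2
  'd': 2
  'e': 1
Maximum frequency: 4

4


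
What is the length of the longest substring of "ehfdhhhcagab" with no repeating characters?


Input: "ehfdhhhcagab"
Sliding window (track last position of each char):
  Position 0 ('e'): window [0,0] length 1 -- new best
  Position 1 ('h'): window [0,1] length 2 -- new best
  Position 2 ('f'): window [0,2] length 3 -- new best
  Position 3 ('d'): window [0,3] length 4 -- new best
  Position 4 ('h'): repeat (last at 1), move window start to 2
  Position 4 ('h'): window [2,4] length 3
  Position 5 ('h'): repeat (last at 4), move window start to 5
  Position 5 ('h'): window [5,5] length 1
  Position 6 ('h'): repeat (last at 5), move window start to 6
  Position 6 ('h'): window [6,6] length 1
  Position 7 ('c'): window [6,7] length 2
  Position 8 ('a'): window [6,8] length 3
  Position 9 ('g'): window [6,9] length 4
  Position 10 ('a'): repeat (last at 8), move window start to 9
  Position 10 ('a'): window [9,10] length 2
  Position 11 ('b'): window [9,11] length 3
Longest substring with no repeats: "ehfd" with length 4

4


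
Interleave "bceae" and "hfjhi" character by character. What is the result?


Interleaving "bceae" and "hfjhi":
  Position 0: 'b' from first, 'h' from second => "bh"
  Position 1: 'c' from first, 'f' from second => "cf"
  Position 2: 'e' from first, 'j' from second => "ej"
  Position 3: 'a' from first, 'h' from second => "ah"
  Position 4: 'e' from first, 'i' from second => "ei"
Result: bhcfejahei

bhcfejahei


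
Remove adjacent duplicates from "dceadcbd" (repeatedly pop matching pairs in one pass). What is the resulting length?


Input: dceadcbd
Stack-based adjacent duplicate removal:
  Read 'd': push. Stack: d
  Read 'c': push. Stack: dc
  Read 'e': push. Stack: dce
  Read 'a': push. Stack: dcea
  Read 'd': push. Stack: dcead
  Read 'c': push. Stack: dceadc
  Read 'b': push. Stack: dceadcb
  Read 'd': push. Stack: dceadcbd
Final stack: "dceadcbd" (length 8)

8


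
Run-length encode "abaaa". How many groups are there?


Input: abaaa
Scanning for consecutive runs:
  Group 1: 'a' x 1 (positions 0-0)
  Group 2: 'b' x 1 (positions 1-1)
  Group 3: 'a' x 3 (positions 2-4)
Total groups: 3

3


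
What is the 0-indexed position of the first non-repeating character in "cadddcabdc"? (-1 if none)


Input: cadddcabdc
Character frequencies:
  'a': 2
  'b': 1
  'c': 3
  'd': 4
Scanning left to right for freq == 1:
  Position 0 ('c'): freq=3, skip
  Position 1 ('a'): freq=2, skip
  Position 2 ('d'): freq=4, skip
  Position 3 ('d'): freq=4, skip
  Position 4 ('d'): freq=4, skip
  Position 5 ('c'): freq=3, skip
  Position 6 ('a'): freq=2, skip
  Position 7 ('b'): unique! => answer = 7

7


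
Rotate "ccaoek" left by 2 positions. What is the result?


Input: "ccaoek", rotate left by 2
First 2 characters: "cc"
Remaining characters: "aoek"
Concatenate remaining + first: "aoek" + "cc" = "aoekcc"

aoekcc


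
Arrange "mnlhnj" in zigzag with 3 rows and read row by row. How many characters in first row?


Zigzag "mnlhnj" into 3 rows:
Placing characters:
  'm' => row 0
  'n' => row 1
  'l' => row 2
  'h' => row 1
  'n' => row 0
  'j' => row 1
Rows:
  Row 0: "mn"
  Row 1: "nhj"
  Row 2: "l"
First row length: 2

2


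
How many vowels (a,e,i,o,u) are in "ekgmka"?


Input: ekgmka
Checking each character:
  'e' at position 0: vowel (running total: 1)
  'k' at position 1: consonant
  'g' at position 2: consonant
  'm' at position 3: consonant
  'k' at position 4: consonant
  'a' at position 5: vowel (running total: 2)
Total vowels: 2

2


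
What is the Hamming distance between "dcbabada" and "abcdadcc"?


Comparing "dcbabada" and "abcdadcc" position by position:
  Position 0: 'd' vs 'a' => differ
  Position 1: 'c' vs 'b' => differ
  Position 2: 'b' vs 'c' => differ
  Position 3: 'a' vs 'd' => differ
  Position 4: 'b' vs 'a' => differ
  Position 5: 'a' vs 'd' => differ
  Position 6: 'd' vs 'c' => differ
  Position 7: 'a' vs 'c' => differ
Total differences (Hamming distance): 8

8


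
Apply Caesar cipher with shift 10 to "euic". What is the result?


Caesar cipher: shift "euic" by 10
  'e' (pos 4) + 10 = pos 14 = 'o'
  'u' (pos 20) + 10 = pos 4 = 'e'
  'i' (pos 8) + 10 = pos 18 = 's'
  'c' (pos 2) + 10 = pos 12 = 'm'
Result: oesm

oesm


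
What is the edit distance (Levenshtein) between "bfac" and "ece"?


Computing edit distance: "bfac" -> "ece"
DP table:
           e    c    e
      0    1    2    3
  b   1    1    2    3
  f   2    2    2    3
  a   3    3    3    3
  c   4    4    3    4
Edit distance = dp[4][3] = 4

4


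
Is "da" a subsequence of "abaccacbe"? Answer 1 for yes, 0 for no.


Check if "da" is a subsequence of "abaccacbe"
Greedy scan:
  Position 0 ('a'): no match needed
  Position 1 ('b'): no match needed
  Position 2 ('a'): no match needed
  Position 3 ('c'): no match needed
  Position 4 ('c'): no match needed
  Position 5 ('a'): no match needed
  Position 6 ('c'): no match needed
  Position 7 ('b'): no match needed
  Position 8 ('e'): no match needed
Only matched 0/2 characters => not a subsequence

0


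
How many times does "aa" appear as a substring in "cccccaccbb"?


Searching for "aa" in "cccccaccbb"
Scanning each position:
  Position 0: "cc" => no
  Position 1: "cc" => no
  Position 2: "cc" => no
  Position 3: "cc" => no
  Position 4: "ca" => no
  Position 5: "ac" => no
  Position 6: "cc" => no
  Position 7: "cb" => no
  Position 8: "bb" => no
Total occurrences: 0

0


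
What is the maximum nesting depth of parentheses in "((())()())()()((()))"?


Input: "((())()())()()((()))"
Tracking depth:
  Position 0 '(': depth becomes 1
  Position 1 '(': depth becomes 2
  Position 2 '(': depth becomes 3
  Position 3 ')': depth becomes 2
  Position 4 ')': depth becomes 1
  Position 5 '(': depth becomes 2
  Position 6 ')': depth becomes 1
  Position 7 '(': depth becomes 2
  Position 8 ')': depth becomes 1
  Position 9 ')': depth becomes 0
  Position 10 '(': depth becomes 1
  Position 11 ')': depth becomes 0
  Position 12 '(': depth becomes 1
  Position 13 ')': depth becomes 0
  Position 14 '(': depth becomes 1
  Position 15 '(': depth becomes 2
  Position 16 '(': depth becomes 3
  Position 17 ')': depth becomes 2
  Position 18 ')': depth becomes 1
  Position 19 ')': depth becomes 0
Maximum depth reached: 3

3


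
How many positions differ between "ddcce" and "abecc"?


Comparing "ddcce" and "abecc" position by position:
  Position 0: 'd' vs 'a' => DIFFER
  Position 1: 'd' vs 'b' => DIFFER
  Position 2: 'c' vs 'e' => DIFFER
  Position 3: 'c' vs 'c' => same
  Position 4: 'e' vs 'c' => DIFFER
Positions that differ: 4

4


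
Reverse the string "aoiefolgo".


Input: aoiefolgo
Reading characters right to left:
  Position 8: 'o'
  Position 7: 'g'
  Position 6: 'l'
  Position 5: 'o'
  Position 4: 'f'
  Position 3: 'e'
  Position 2: 'i'
  Position 1: 'o'
  Position 0: 'a'
Reversed: oglofeioa

oglofeioa


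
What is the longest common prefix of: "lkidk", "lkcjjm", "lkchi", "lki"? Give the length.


Words: lkidk, lkcjjm, lkchi, lki
  Position 0: all 'l' => match
  Position 1: all 'k' => match
  Position 2: ('i', 'c', 'c', 'i') => mismatch, stop
LCP = "lk" (length 2)

2


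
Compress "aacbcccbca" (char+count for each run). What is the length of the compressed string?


Input: aacbcccbca
Runs:
  'a' x 2 => "a2"
  'c' x 1 => "c1"
  'b' x 1 => "b1"
  'c' x 3 => "c3"
  'b' x 1 => "b1"
  'c' x 1 => "c1"
  'a' x 1 => "a1"
Compressed: "a2c1b1c3b1c1a1"
Compressed length: 14

14


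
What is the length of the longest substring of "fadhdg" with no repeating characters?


Input: "fadhdg"
Sliding window (track last position of each char):
  Position 0 ('f'): window [0,0] length 1 -- new best
  Position 1 ('a'): window [0,1] length 2 -- new best
  Position 2 ('d'): window [0,2] length 3 -- new best
  Position 3 ('h'): window [0,3] length 4 -- new best
  Position 4 ('d'): repeat (last at 2), move window start to 3
  Position 4 ('d'): window [3,4] length 2
  Position 5 ('g'): window [3,5] length 3
Longest substring with no repeats: "fadh" with length 4

4


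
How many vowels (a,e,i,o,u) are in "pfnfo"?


Input: pfnfo
Checking each character:
  'p' at position 0: consonant
  'f' at position 1: consonant
  'n' at position 2: consonant
  'f' at position 3: consonant
  'o' at position 4: vowel (running total: 1)
Total vowels: 1

1


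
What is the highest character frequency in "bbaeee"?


Input: bbaeee
Character counts:
  'a': 1
  'b': 2
  'e': 3
Maximum frequency: 3

3


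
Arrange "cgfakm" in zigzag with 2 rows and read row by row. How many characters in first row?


Zigzag "cgfakm" into 2 rows:
Placing characters:
  'c' => row 0
  'g' => row 1
  'f' => row 0
  'a' => row 1
  'k' => row 0
  'm' => row 1
Rows:
  Row 0: "cfk"
  Row 1: "gam"
First row length: 3

3


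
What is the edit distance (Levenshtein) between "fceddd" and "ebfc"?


Computing edit distance: "fceddd" -> "ebfc"
DP table:
           e    b    f    c
      0    1    2    3    4
  f   1    1    2    2    3
  c   2    2    2    3    2
  e   3    2    3    3    3
  d   4    3    3    4    4
  d   5    4    4    4    5
  d   6    5    5    5    5
Edit distance = dp[6][4] = 5

5


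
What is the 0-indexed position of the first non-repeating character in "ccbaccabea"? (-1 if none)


Input: ccbaccabea
Character frequencies:
  'a': 3
  'b': 2
  'c': 4
  'e': 1
Scanning left to right for freq == 1:
  Position 0 ('c'): freq=4, skip
  Position 1 ('c'): freq=4, skip
  Position 2 ('b'): freq=2, skip
  Position 3 ('a'): freq=3, skip
  Position 4 ('c'): freq=4, skip
  Position 5 ('c'): freq=4, skip
  Position 6 ('a'): freq=3, skip
  Position 7 ('b'): freq=2, skip
  Position 8 ('e'): unique! => answer = 8

8


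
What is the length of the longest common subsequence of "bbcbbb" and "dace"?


LCS of "bbcbbb" and "dace"
DP table:
           d    a    c    e
      0    0    0    0    0
  b   0    0    0    0    0
  b   0    0    0    0    0
  c   0    0    0    1    1
  b   0    0    0    1    1
  b   0    0    0    1    1
  b   0    0    0    1    1
LCS length = dp[6][4] = 1

1


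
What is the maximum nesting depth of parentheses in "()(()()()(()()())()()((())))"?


Input: "()(()()()(()()())()()((())))"
Tracking depth:
  Position 0 '(': depth becomes 1
  Position 1 ')': depth becomes 0
  Position 2 '(': depth becomes 1
  Position 3 '(': depth becomes 2
  Position 4 ')': depth becomes 1
  Position 5 '(': depth becomes 2
  Position 6 ')': depth becomes 1
  Position 7 '(': depth becomes 2
  Position 8 ')': depth becomes 1
  Position 9 '(': depth becomes 2
  Position 10 '(': depth becomes 3
  Position 11 ')': depth becomes 2
  Position 12 '(': depth becomes 3
  Position 13 ')': depth becomes 2
  Position 14 '(': depth becomes 3
  Position 15 ')': depth becomes 2
  Position 16 ')': depth becomes 1
  Position 17 '(': depth becomes 2
  Position 18 ')': depth becomes 1
  Position 19 '(': depth becomes 2
  Position 20 ')': depth becomes 1
  Position 21 '(': depth becomes 2
  Position 22 '(': depth becomes 3
  Position 23 '(': depth becomes 4
  Position 24 ')': depth becomes 3
  Position 25 ')': depth becomes 2
  Position 26 ')': depth becomes 1
  Position 27 ')': depth becomes 0
Maximum depth reached: 4

4


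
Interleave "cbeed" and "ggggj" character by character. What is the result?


Interleaving "cbeed" and "ggggj":
  Position 0: 'c' from first, 'g' from second => "cg"
  Position 1: 'b' from first, 'g' from second => "bg"
  Position 2: 'e' from first, 'g' from second => "eg"
  Position 3: 'e' from first, 'g' from second => "eg"
  Position 4: 'd' from first, 'j' from second => "dj"
Result: cgbgegegdj

cgbgegegdj


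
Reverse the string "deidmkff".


Input: deidmkff
Reading characters right to left:
  Position 7: 'f'
  Position 6: 'f'
  Position 5: 'k'
  Position 4: 'm'
  Position 3: 'd'
  Position 2: 'i'
  Position 1: 'e'
  Position 0: 'd'
Reversed: ffkmdied

ffkmdied


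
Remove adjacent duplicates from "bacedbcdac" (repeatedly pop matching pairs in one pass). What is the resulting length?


Input: bacedbcdac
Stack-based adjacent duplicate removal:
  Read 'b': push. Stack: b
  Read 'a': push. Stack: ba
  Read 'c': push. Stack: bac
  Read 'e': push. Stack: bace
  Read 'd': push. Stack: baced
  Read 'b': push. Stack: bacedb
  Read 'c': push. Stack: bacedbc
  Read 'd': push. Stack: bacedbcd
  Read 'a': push. Stack: bacedbcda
  Read 'c': push. Stack: bacedbcdac
Final stack: "bacedbcdac" (length 10)

10


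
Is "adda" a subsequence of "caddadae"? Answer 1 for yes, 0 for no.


Check if "adda" is a subsequence of "caddadae"
Greedy scan:
  Position 0 ('c'): no match needed
  Position 1 ('a'): matches sub[0] = 'a'
  Position 2 ('d'): matches sub[1] = 'd'
  Position 3 ('d'): matches sub[2] = 'd'
  Position 4 ('a'): matches sub[3] = 'a'
  Position 5 ('d'): no match needed
  Position 6 ('a'): no match needed
  Position 7 ('e'): no match needed
All 4 characters matched => is a subsequence

1


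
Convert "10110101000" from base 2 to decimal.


Input: "10110101000" in base 2
Positional expansion:
  Digit '1' (value 1) x 2^10 = 1024
  Digit '0' (value 0) x 2^9 = 0
  Digit '1' (value 1) x 2^8 = 256
  Digit '1' (value 1) x 2^7 = 128
  Digit '0' (value 0) x 2^6 = 0
  Digit '1' (value 1) x 2^5 = 32
  Digit '0' (value 0) x 2^4 = 0
  Digit '1' (value 1) x 2^3 = 8
  Digit '0' (value 0) x 2^2 = 0
  Digit '0' (value 0) x 2^1 = 0
  Digit '0' (value 0) x 2^0 = 0
Sum = 1448

1448


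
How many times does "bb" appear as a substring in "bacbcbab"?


Searching for "bb" in "bacbcbab"
Scanning each position:
  Position 0: "ba" => no
  Position 1: "ac" => no
  Position 2: "cb" => no
  Position 3: "bc" => no
  Position 4: "cb" => no
  Position 5: "ba" => no
  Position 6: "ab" => no
Total occurrences: 0

0


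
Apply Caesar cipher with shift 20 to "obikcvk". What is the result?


Caesar cipher: shift "obikcvk" by 20
  'o' (pos 14) + 20 = pos 8 = 'i'
  'b' (pos 1) + 20 = pos 21 = 'v'
  'i' (pos 8) + 20 = pos 2 = 'c'
  'k' (pos 10) + 20 = pos 4 = 'e'
  'c' (pos 2) + 20 = pos 22 = 'w'
  'v' (pos 21) + 20 = pos 15 = 'p'
  'k' (pos 10) + 20 = pos 4 = 'e'
Result: ivcewpe

ivcewpe


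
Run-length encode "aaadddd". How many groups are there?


Input: aaadddd
Scanning for consecutive runs:
  Group 1: 'a' x 3 (positions 0-2)
  Group 2: 'd' x 4 (positions 3-6)
Total groups: 2

2


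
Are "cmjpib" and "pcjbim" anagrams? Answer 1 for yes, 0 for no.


Strings: "cmjpib", "pcjbim"
Sorted first:  bcijmp
Sorted second: bcijmp
Sorted forms match => anagrams

1


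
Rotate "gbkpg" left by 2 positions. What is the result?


Input: "gbkpg", rotate left by 2
First 2 characters: "gb"
Remaining characters: "kpg"
Concatenate remaining + first: "kpg" + "gb" = "kpggb"

kpggb


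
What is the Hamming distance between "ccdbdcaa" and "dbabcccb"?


Comparing "ccdbdcaa" and "dbabcccb" position by position:
  Position 0: 'c' vs 'd' => differ
  Position 1: 'c' vs 'b' => differ
  Position 2: 'd' vs 'a' => differ
  Position 3: 'b' vs 'b' => same
  Position 4: 'd' vs 'c' => differ
  Position 5: 'c' vs 'c' => same
  Position 6: 'a' vs 'c' => differ
  Position 7: 'a' vs 'b' => differ
Total differences (Hamming distance): 6

6


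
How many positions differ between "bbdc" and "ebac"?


Comparing "bbdc" and "ebac" position by position:
  Position 0: 'b' vs 'e' => DIFFER
  Position 1: 'b' vs 'b' => same
  Position 2: 'd' vs 'a' => DIFFER
  Position 3: 'c' vs 'c' => same
Positions that differ: 2

2


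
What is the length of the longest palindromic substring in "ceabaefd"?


Input: "ceabaefd"
Checking substrings for palindromes:
  [1:6] "eabae" (len 5) => palindrome
  [2:5] "aba" (len 3) => palindrome
Longest palindromic substring: "eabae" with length 5

5


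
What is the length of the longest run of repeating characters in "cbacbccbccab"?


Input: "cbacbccbccab"
Scanning for longest run:
  Position 1 ('b'): new char, reset run to 1
  Position 2 ('a'): new char, reset run to 1
  Position 3 ('c'): new char, reset run to 1
  Position 4 ('b'): new char, reset run to 1
  Position 5 ('c'): new char, reset run to 1
  Position 6 ('c'): continues run of 'c', length=2
  Position 7 ('b'): new char, reset run to 1
  Position 8 ('c'): new char, reset run to 1
  Position 9 ('c'): continues run of 'c', length=2
  Position 10 ('a'): new char, reset run to 1
  Position 11 ('b'): new char, reset run to 1
Longest run: 'c' with length 2

2


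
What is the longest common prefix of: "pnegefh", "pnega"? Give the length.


Words: pnegefh, pnega
  Position 0: all 'p' => match
  Position 1: all 'n' => match
  Position 2: all 'e' => match
  Position 3: all 'g' => match
  Position 4: ('e', 'a') => mismatch, stop
LCP = "pneg" (length 4)

4


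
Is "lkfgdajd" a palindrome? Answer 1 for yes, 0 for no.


Input: lkfgdajd
Reversed: djadgfkl
  Compare pos 0 ('l') with pos 7 ('d'): MISMATCH
  Compare pos 1 ('k') with pos 6 ('j'): MISMATCH
  Compare pos 2 ('f') with pos 5 ('a'): MISMATCH
  Compare pos 3 ('g') with pos 4 ('d'): MISMATCH
Result: not a palindrome

0


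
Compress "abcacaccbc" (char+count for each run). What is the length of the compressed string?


Input: abcacaccbc
Runs:
  'a' x 1 => "a1"
  'b' x 1 => "b1"
  'c' x 1 => "c1"
  'a' x 1 => "a1"
  'c' x 1 => "c1"
  'a' x 1 => "a1"
  'c' x 2 => "c2"
  'b' x 1 => "b1"
  'c' x 1 => "c1"
Compressed: "a1b1c1a1c1a1c2b1c1"
Compressed length: 18

18


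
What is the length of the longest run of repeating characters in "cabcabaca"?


Input: "cabcabaca"
Scanning for longest run:
  Position 1 ('a'): new char, reset run to 1
  Position 2 ('b'): new char, reset run to 1
  Position 3 ('c'): new char, reset run to 1
  Position 4 ('a'): new char, reset run to 1
  Position 5 ('b'): new char, reset run to 1
  Position 6 ('a'): new char, reset run to 1
  Position 7 ('c'): new char, reset run to 1
  Position 8 ('a'): new char, reset run to 1
Longest run: 'c' with length 1

1


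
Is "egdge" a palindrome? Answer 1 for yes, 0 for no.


Input: egdge
Reversed: egdge
  Compare pos 0 ('e') with pos 4 ('e'): match
  Compare pos 1 ('g') with pos 3 ('g'): match
Result: palindrome

1


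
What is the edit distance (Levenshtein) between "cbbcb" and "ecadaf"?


Computing edit distance: "cbbcb" -> "ecadaf"
DP table:
           e    c    a    d    a    f
      0    1    2    3    4    5    6
  c   1    1    1    2    3    4    5
  b   2    2    2    2    3    4    5
  b   3    3    3    3    3    4    5
  c   4    4    3    4    4    4    5
  b   5    5    4    4    5    5    5
Edit distance = dp[5][6] = 5

5


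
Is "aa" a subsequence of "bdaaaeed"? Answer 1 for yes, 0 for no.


Check if "aa" is a subsequence of "bdaaaeed"
Greedy scan:
  Position 0 ('b'): no match needed
  Position 1 ('d'): no match needed
  Position 2 ('a'): matches sub[0] = 'a'
  Position 3 ('a'): matches sub[1] = 'a'
  Position 4 ('a'): no match needed
  Position 5 ('e'): no match needed
  Position 6 ('e'): no match needed
  Position 7 ('d'): no match needed
All 2 characters matched => is a subsequence

1


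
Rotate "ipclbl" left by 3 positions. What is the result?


Input: "ipclbl", rotate left by 3
First 3 characters: "ipc"
Remaining characters: "lbl"
Concatenate remaining + first: "lbl" + "ipc" = "lblipc"

lblipc


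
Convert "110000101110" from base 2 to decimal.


Input: "110000101110" in base 2
Positional expansion:
  Digit '1' (value 1) x 2^11 = 2048
  Digit '1' (value 1) x 2^10 = 1024
  Digit '0' (value 0) x 2^9 = 0
  Digit '0' (value 0) x 2^8 = 0
  Digit '0' (value 0) x 2^7 = 0
  Digit '0' (value 0) x 2^6 = 0
  Digit '1' (value 1) x 2^5 = 32
  Digit '0' (value 0) x 2^4 = 0
  Digit '1' (value 1) x 2^3 = 8
  Digit '1' (value 1) x 2^2 = 4
  Digit '1' (value 1) x 2^1 = 2
  Digit '0' (value 0) x 2^0 = 0
Sum = 3118

3118


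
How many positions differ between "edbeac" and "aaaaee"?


Comparing "edbeac" and "aaaaee" position by position:
  Position 0: 'e' vs 'a' => DIFFER
  Position 1: 'd' vs 'a' => DIFFER
  Position 2: 'b' vs 'a' => DIFFER
  Position 3: 'e' vs 'a' => DIFFER
  Position 4: 'a' vs 'e' => DIFFER
  Position 5: 'c' vs 'e' => DIFFER
Positions that differ: 6

6


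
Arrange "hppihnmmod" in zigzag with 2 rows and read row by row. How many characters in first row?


Zigzag "hppihnmmod" into 2 rows:
Placing characters:
  'h' => row 0
  'p' => row 1
  'p' => row 0
  'i' => row 1
  'h' => row 0
  'n' => row 1
  'm' => row 0
  'm' => row 1
  'o' => row 0
  'd' => row 1
Rows:
  Row 0: "hphmo"
  Row 1: "pinmd"
First row length: 5

5


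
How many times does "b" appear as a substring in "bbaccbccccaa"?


Searching for "b" in "bbaccbccccaa"
Scanning each position:
  Position 0: "b" => MATCH
  Position 1: "b" => MATCH
  Position 2: "a" => no
  Position 3: "c" => no
  Position 4: "c" => no
  Position 5: "b" => MATCH
  Position 6: "c" => no
  Position 7: "c" => no
  Position 8: "c" => no
  Position 9: "c" => no
  Position 10: "a" => no
  Position 11: "a" => no
Total occurrences: 3

3


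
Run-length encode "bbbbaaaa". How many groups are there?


Input: bbbbaaaa
Scanning for consecutive runs:
  Group 1: 'b' x 4 (positions 0-3)
  Group 2: 'a' x 4 (positions 4-7)
Total groups: 2

2


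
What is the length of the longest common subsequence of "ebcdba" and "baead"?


LCS of "ebcdba" and "baead"
DP table:
           b    a    e    a    d
      0    0    0    0    0    0
  e   0    0    0    1    1    1
  b   0    1    1    1    1    1
  c   0    1    1    1    1    1
  d   0    1    1    1    1    2
  b   0    1    1    1    1    2
  a   0    1    2    2    2    2
LCS length = dp[6][5] = 2

2


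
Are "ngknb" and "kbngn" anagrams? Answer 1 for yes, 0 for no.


Strings: "ngknb", "kbngn"
Sorted first:  bgknn
Sorted second: bgknn
Sorted forms match => anagrams

1


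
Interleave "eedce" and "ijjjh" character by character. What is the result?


Interleaving "eedce" and "ijjjh":
  Position 0: 'e' from first, 'i' from second => "ei"
  Position 1: 'e' from first, 'j' from second => "ej"
  Position 2: 'd' from first, 'j' from second => "dj"
  Position 3: 'c' from first, 'j' from second => "cj"
  Position 4: 'e' from first, 'h' from second => "eh"
Result: eiejdjcjeh

eiejdjcjeh


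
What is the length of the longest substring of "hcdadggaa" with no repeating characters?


Input: "hcdadggaa"
Sliding window (track last position of each char):
  Position 0 ('h'): window [0,0] length 1 -- new best
  Position 1 ('c'): window [0,1] length 2 -- new best
  Position 2 ('d'): window [0,2] length 3 -- new best
  Position 3 ('a'): window [0,3] length 4 -- new best
  Position 4 ('d'): repeat (last at 2), move window start to 3
  Position 4 ('d'): window [3,4] length 2
  Position 5 ('g'): window [3,5] length 3
  Position 6 ('g'): repeat (last at 5), move window start to 6
  Position 6 ('g'): window [6,6] length 1
  Position 7 ('a'): window [6,7] length 2
  Position 8 ('a'): repeat (last at 7), move window start to 8
  Position 8 ('a'): window [8,8] length 1
Longest substring with no repeats: "hcda" with length 4

4


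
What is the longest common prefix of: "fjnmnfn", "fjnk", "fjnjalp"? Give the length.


Words: fjnmnfn, fjnk, fjnjalp
  Position 0: all 'f' => match
  Position 1: all 'j' => match
  Position 2: all 'n' => match
  Position 3: ('m', 'k', 'j') => mismatch, stop
LCP = "fjn" (length 3)

3


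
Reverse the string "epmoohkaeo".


Input: epmoohkaeo
Reading characters right to left:
  Position 9: 'o'
  Position 8: 'e'
  Position 7: 'a'
  Position 6: 'k'
  Position 5: 'h'
  Position 4: 'o'
  Position 3: 'o'
  Position 2: 'm'
  Position 1: 'p'
  Position 0: 'e'
Reversed: oeakhoompe

oeakhoompe


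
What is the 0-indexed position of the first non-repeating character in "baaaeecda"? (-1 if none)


Input: baaaeecda
Character frequencies:
  'a': 4
  'b': 1
  'c': 1
  'd': 1
  'e': 2
Scanning left to right for freq == 1:
  Position 0 ('b'): unique! => answer = 0

0


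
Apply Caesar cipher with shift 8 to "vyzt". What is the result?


Caesar cipher: shift "vyzt" by 8
  'v' (pos 21) + 8 = pos 3 = 'd'
  'y' (pos 24) + 8 = pos 6 = 'g'
  'z' (pos 25) + 8 = pos 7 = 'h'
  't' (pos 19) + 8 = pos 1 = 'b'
Result: dghb

dghb


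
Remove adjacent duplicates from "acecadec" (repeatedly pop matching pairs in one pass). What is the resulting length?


Input: acecadec
Stack-based adjacent duplicate removal:
  Read 'a': push. Stack: a
  Read 'c': push. Stack: ac
  Read 'e': push. Stack: ace
  Read 'c': push. Stack: acec
  Read 'a': push. Stack: aceca
  Read 'd': push. Stack: acecad
  Read 'e': push. Stack: acecade
  Read 'c': push. Stack: acecadec
Final stack: "acecadec" (length 8)

8


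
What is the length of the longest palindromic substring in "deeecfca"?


Input: "deeecfca"
Checking substrings for palindromes:
  [1:4] "eee" (len 3) => palindrome
  [4:7] "cfc" (len 3) => palindrome
  [1:3] "ee" (len 2) => palindrome
  [2:4] "ee" (len 2) => palindrome
Longest palindromic substring: "eee" with length 3

3


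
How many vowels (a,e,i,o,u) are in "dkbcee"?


Input: dkbcee
Checking each character:
  'd' at position 0: consonant
  'k' at position 1: consonant
  'b' at position 2: consonant
  'c' at position 3: consonant
  'e' at position 4: vowel (running total: 1)
  'e' at position 5: vowel (running total: 2)
Total vowels: 2

2


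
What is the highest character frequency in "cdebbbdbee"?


Input: cdebbbdbee
Character counts:
  'b': 4
  'c': 1
  'd': 2
  'e': 3
Maximum frequency: 4

4


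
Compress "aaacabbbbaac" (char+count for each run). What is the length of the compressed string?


Input: aaacabbbbaac
Runs:
  'a' x 3 => "a3"
  'c' x 1 => "c1"
  'a' x 1 => "a1"
  'b' x 4 => "b4"
  'a' x 2 => "a2"
  'c' x 1 => "c1"
Compressed: "a3c1a1b4a2c1"
Compressed length: 12

12


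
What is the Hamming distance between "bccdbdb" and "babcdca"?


Comparing "bccdbdb" and "babcdca" position by position:
  Position 0: 'b' vs 'b' => same
  Position 1: 'c' vs 'a' => differ
  Position 2: 'c' vs 'b' => differ
  Position 3: 'd' vs 'c' => differ
  Position 4: 'b' vs 'd' => differ
  Position 5: 'd' vs 'c' => differ
  Position 6: 'b' vs 'a' => differ
Total differences (Hamming distance): 6

6


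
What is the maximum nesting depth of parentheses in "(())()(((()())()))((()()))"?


Input: "(())()(((()())()))((()()))"
Tracking depth:
  Position 0 '(': depth becomes 1
  Position 1 '(': depth becomes 2
  Position 2 ')': depth becomes 1
  Position 3 ')': depth becomes 0
  Position 4 '(': depth becomes 1
  Position 5 ')': depth becomes 0
  Position 6 '(': depth becomes 1
  Position 7 '(': depth becomes 2
  Position 8 '(': depth becomes 3
  Position 9 '(': depth becomes 4
  Position 10 ')': depth becomes 3
  Position 11 '(': depth becomes 4
  Position 12 ')': depth becomes 3
  Position 13 ')': depth becomes 2
  Position 14 '(': depth becomes 3
  Position 15 ')': depth becomes 2
  Position 16 ')': depth becomes 1
  Position 17 ')': depth becomes 0
  Position 18 '(': depth becomes 1
  Position 19 '(': depth becomes 2
  Position 20 '(': depth becomes 3
  Position 21 ')': depth becomes 2
  Position 22 '(': depth becomes 3
  Position 23 ')': depth becomes 2
  Position 24 ')': depth becomes 1
  Position 25 ')': depth becomes 0
Maximum depth reached: 4

4


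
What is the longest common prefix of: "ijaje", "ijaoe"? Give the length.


Words: ijaje, ijaoe
  Position 0: all 'i' => match
  Position 1: all 'j' => match
  Position 2: all 'a' => match
  Position 3: ('j', 'o') => mismatch, stop
LCP = "ija" (length 3)

3


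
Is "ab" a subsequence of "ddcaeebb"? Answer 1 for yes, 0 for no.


Check if "ab" is a subsequence of "ddcaeebb"
Greedy scan:
  Position 0 ('d'): no match needed
  Position 1 ('d'): no match needed
  Position 2 ('c'): no match needed
  Position 3 ('a'): matches sub[0] = 'a'
  Position 4 ('e'): no match needed
  Position 5 ('e'): no match needed
  Position 6 ('b'): matches sub[1] = 'b'
  Position 7 ('b'): no match needed
All 2 characters matched => is a subsequence

1


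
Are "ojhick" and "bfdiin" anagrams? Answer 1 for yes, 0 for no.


Strings: "ojhick", "bfdiin"
Sorted first:  chijko
Sorted second: bdfiin
Differ at position 0: 'c' vs 'b' => not anagrams

0


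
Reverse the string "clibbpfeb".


Input: clibbpfeb
Reading characters right to left:
  Position 8: 'b'
  Position 7: 'e'
  Position 6: 'f'
  Position 5: 'p'
  Position 4: 'b'
  Position 3: 'b'
  Position 2: 'i'
  Position 1: 'l'
  Position 0: 'c'
Reversed: befpbbilc

befpbbilc


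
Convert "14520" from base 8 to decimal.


Input: "14520" in base 8
Positional expansion:
  Digit '1' (value 1) x 8^4 = 4096
  Digit '4' (value 4) x 8^3 = 2048
  Digit '5' (value 5) x 8^2 = 320
  Digit '2' (value 2) x 8^1 = 16
  Digit '0' (value 0) x 8^0 = 0
Sum = 6480

6480


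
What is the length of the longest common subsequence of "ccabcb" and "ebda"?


LCS of "ccabcb" and "ebda"
DP table:
           e    b    d    a
      0    0    0    0    0
  c   0    0    0    0    0
  c   0    0    0    0    0
  a   0    0    0    0    1
  b   0    0    1    1    1
  c   0    0    1    1    1
  b   0    0    1    1    1
LCS length = dp[6][4] = 1

1


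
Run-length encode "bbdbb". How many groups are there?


Input: bbdbb
Scanning for consecutive runs:
  Group 1: 'b' x 2 (positions 0-1)
  Group 2: 'd' x 1 (positions 2-2)
  Group 3: 'b' x 2 (positions 3-4)
Total groups: 3

3


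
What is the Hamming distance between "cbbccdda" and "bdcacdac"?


Comparing "cbbccdda" and "bdcacdac" position by position:
  Position 0: 'c' vs 'b' => differ
  Position 1: 'b' vs 'd' => differ
  Position 2: 'b' vs 'c' => differ
  Position 3: 'c' vs 'a' => differ
  Position 4: 'c' vs 'c' => same
  Position 5: 'd' vs 'd' => same
  Position 6: 'd' vs 'a' => differ
  Position 7: 'a' vs 'c' => differ
Total differences (Hamming distance): 6

6


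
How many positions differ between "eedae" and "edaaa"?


Comparing "eedae" and "edaaa" position by position:
  Position 0: 'e' vs 'e' => same
  Position 1: 'e' vs 'd' => DIFFER
  Position 2: 'd' vs 'a' => DIFFER
  Position 3: 'a' vs 'a' => same
  Position 4: 'e' vs 'a' => DIFFER
Positions that differ: 3

3


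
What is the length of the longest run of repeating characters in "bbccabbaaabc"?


Input: "bbccabbaaabc"
Scanning for longest run:
  Position 1 ('b'): continues run of 'b', length=2
  Position 2 ('c'): new char, reset run to 1
  Position 3 ('c'): continues run of 'c', length=2
  Position 4 ('a'): new char, reset run to 1
  Position 5 ('b'): new char, reset run to 1
  Position 6 ('b'): continues run of 'b', length=2
  Position 7 ('a'): new char, reset run to 1
  Position 8 ('a'): continues run of 'a', length=2
  Position 9 ('a'): continues run of 'a', length=3
  Position 10 ('b'): new char, reset run to 1
  Position 11 ('c'): new char, reset run to 1
Longest run: 'a' with length 3

3


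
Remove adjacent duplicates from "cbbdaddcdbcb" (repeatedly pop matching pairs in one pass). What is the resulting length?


Input: cbbdaddcdbcb
Stack-based adjacent duplicate removal:
  Read 'c': push. Stack: c
  Read 'b': push. Stack: cb
  Read 'b': matches stack top 'b' => pop. Stack: c
  Read 'd': push. Stack: cd
  Read 'a': push. Stack: cda
  Read 'd': push. Stack: cdad
  Read 'd': matches stack top 'd' => pop. Stack: cda
  Read 'c': push. Stack: cdac
  Read 'd': push. Stack: cdacd
  Read 'b': push. Stack: cdacdb
  Read 'c': push. Stack: cdacdbc
  Read 'b': push. Stack: cdacdbcb
Final stack: "cdacdbcb" (length 8)

8


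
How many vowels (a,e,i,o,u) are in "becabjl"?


Input: becabjl
Checking each character:
  'b' at position 0: consonant
  'e' at position 1: vowel (running total: 1)
  'c' at position 2: consonant
  'a' at position 3: vowel (running total: 2)
  'b' at position 4: consonant
  'j' at position 5: consonant
  'l' at position 6: consonant
Total vowels: 2

2


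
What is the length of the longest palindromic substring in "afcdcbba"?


Input: "afcdcbba"
Checking substrings for palindromes:
  [2:5] "cdc" (len 3) => palindrome
  [5:7] "bb" (len 2) => palindrome
Longest palindromic substring: "cdc" with length 3

3


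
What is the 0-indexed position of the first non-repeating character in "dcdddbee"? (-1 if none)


Input: dcdddbee
Character frequencies:
  'b': 1
  'c': 1
  'd': 4
  'e': 2
Scanning left to right for freq == 1:
  Position 0 ('d'): freq=4, skip
  Position 1 ('c'): unique! => answer = 1

1


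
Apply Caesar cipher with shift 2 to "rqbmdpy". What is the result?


Caesar cipher: shift "rqbmdpy" by 2
  'r' (pos 17) + 2 = pos 19 = 't'
  'q' (pos 16) + 2 = pos 18 = 's'
  'b' (pos 1) + 2 = pos 3 = 'd'
  'm' (pos 12) + 2 = pos 14 = 'o'
  'd' (pos 3) + 2 = pos 5 = 'f'
  'p' (pos 15) + 2 = pos 17 = 'r'
  'y' (pos 24) + 2 = pos 0 = 'a'
Result: tsdofra

tsdofra


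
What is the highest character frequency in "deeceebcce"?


Input: deeceebcce
Character counts:
  'b': 1
  'c': 3
  'd': 1
  'e': 5
Maximum frequency: 5

5


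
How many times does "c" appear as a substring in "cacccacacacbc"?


Searching for "c" in "cacccacacacbc"
Scanning each position:
  Position 0: "c" => MATCH
  Position 1: "a" => no
  Position 2: "c" => MATCH
  Position 3: "c" => MATCH
  Position 4: "c" => MATCH
  Position 5: "a" => no
  Position 6: "c" => MATCH
  Position 7: "a" => no
  Position 8: "c" => MATCH
  Position 9: "a" => no
  Position 10: "c" => MATCH
  Position 11: "b" => no
  Position 12: "c" => MATCH
Total occurrences: 8

8
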